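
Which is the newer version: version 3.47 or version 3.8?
version 3.47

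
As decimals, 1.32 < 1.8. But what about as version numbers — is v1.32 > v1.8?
True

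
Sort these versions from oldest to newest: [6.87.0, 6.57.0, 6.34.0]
[6.34.0, 6.57.0, 6.87.0]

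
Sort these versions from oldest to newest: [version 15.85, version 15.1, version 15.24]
[version 15.1, version 15.24, version 15.85]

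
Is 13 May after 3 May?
Yes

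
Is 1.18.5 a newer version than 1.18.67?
No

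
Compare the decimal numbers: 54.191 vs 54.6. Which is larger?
54.6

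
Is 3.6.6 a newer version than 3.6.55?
No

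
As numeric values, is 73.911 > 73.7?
True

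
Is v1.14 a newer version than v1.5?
Yes. Version numbers are compared segment by segment as integers, not as decimals: minor version 14 > 5, so v1.14 > v1.5 (even though the decimal 1.14 < 1.5).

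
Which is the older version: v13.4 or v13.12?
v13.4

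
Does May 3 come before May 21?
Yes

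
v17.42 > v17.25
True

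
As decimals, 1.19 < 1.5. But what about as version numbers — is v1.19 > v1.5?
True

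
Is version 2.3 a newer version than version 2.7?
No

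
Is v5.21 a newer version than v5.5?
Yes. Version numbers are compared segment by segment as integers, not as decimals: minor version 21 > 5, so v5.21 > v5.5 (even though the decimal 5.21 < 5.5).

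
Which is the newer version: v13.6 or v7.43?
v13.6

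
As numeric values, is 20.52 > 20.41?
True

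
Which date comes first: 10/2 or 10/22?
10/2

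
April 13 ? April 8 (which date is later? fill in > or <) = >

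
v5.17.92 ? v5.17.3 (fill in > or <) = >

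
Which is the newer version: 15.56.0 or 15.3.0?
15.56.0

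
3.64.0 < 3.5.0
False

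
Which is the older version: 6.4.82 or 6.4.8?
6.4.8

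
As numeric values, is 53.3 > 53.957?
False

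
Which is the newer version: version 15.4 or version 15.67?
version 15.67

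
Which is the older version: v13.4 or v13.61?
v13.4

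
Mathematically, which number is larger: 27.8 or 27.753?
27.8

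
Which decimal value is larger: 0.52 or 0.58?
0.58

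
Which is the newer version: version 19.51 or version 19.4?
version 19.51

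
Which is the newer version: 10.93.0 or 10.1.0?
10.93.0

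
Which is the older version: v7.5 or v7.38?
v7.5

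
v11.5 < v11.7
True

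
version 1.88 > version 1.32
True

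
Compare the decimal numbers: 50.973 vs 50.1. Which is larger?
50.973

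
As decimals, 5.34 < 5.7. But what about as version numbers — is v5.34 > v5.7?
True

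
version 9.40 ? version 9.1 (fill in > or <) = >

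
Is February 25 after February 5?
Yes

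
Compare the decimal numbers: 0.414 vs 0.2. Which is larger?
0.414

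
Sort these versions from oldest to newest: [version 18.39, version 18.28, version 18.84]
[version 18.28, version 18.39, version 18.84]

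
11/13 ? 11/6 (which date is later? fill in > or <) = >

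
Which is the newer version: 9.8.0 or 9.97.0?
9.97.0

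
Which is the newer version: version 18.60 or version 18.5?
version 18.60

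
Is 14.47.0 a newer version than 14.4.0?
Yes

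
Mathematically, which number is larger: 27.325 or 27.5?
27.5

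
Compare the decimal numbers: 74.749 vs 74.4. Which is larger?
74.749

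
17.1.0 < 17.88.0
True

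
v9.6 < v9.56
True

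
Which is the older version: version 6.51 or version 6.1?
version 6.1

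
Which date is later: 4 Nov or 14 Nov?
14 Nov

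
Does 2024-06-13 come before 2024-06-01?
No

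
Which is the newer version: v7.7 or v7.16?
v7.16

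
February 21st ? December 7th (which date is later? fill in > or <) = <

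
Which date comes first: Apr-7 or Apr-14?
Apr-7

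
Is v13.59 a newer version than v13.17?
Yes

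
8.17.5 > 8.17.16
False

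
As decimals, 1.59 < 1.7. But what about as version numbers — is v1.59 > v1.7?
True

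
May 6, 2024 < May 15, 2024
True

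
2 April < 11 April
True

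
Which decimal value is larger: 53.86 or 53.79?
53.86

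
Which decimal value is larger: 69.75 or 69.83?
69.83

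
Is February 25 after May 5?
No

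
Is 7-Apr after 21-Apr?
No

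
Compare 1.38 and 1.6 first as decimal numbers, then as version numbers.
As decimals: 1.38 < 1.6. As versions: v1.38 > v1.6 (minor version 38 > 6).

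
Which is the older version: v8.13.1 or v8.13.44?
v8.13.1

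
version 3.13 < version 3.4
False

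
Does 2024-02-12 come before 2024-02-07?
No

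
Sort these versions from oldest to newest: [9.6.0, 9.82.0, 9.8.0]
[9.6.0, 9.8.0, 9.82.0]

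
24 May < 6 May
False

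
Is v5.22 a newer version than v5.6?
Yes. Version numbers are compared segment by segment as integers, not as decimals: minor version 22 > 6, so v5.22 > v5.6 (even though the decimal 5.22 < 5.6).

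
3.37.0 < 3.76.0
True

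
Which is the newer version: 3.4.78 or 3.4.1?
3.4.78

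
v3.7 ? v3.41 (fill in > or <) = <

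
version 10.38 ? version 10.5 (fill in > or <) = >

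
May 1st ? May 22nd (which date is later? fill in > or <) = <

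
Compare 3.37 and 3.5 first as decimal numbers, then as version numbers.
As decimals: 3.37 < 3.5. As versions: v3.37 > v3.5 (minor version 37 > 5).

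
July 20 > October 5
False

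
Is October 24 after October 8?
Yes. Day 24 comes after day 8 in October — this is a date comparison, not a decimal one (the decimal 10.24 would be smaller than 10.8).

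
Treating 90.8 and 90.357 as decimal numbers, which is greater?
90.8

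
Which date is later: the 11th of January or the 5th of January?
the 11th of January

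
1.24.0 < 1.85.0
True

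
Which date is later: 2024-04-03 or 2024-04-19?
2024-04-19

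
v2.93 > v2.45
True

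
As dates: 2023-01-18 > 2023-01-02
True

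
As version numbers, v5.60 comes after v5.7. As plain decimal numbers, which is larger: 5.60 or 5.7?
5.7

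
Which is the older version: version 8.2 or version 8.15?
version 8.2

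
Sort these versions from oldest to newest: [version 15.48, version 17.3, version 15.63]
[version 15.48, version 15.63, version 17.3]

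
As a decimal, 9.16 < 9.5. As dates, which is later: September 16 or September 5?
September 16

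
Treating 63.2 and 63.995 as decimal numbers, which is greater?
63.995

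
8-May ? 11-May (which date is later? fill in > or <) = <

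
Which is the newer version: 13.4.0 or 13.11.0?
13.11.0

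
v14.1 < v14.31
True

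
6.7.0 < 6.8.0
True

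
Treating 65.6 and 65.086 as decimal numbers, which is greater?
65.6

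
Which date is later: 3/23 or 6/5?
6/5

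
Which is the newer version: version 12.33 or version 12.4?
version 12.33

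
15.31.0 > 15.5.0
True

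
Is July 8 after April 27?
Yes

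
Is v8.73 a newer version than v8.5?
Yes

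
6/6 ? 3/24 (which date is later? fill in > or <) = >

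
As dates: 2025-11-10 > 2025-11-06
True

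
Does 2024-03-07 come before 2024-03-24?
Yes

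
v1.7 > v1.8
False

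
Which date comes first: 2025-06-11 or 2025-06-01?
2025-06-01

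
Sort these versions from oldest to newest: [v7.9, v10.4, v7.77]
[v7.9, v7.77, v10.4]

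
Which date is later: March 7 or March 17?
March 17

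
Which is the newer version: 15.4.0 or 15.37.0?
15.37.0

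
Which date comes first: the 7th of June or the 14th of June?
the 7th of June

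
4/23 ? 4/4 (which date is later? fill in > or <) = >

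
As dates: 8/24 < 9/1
True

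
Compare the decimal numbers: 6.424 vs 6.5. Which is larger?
6.5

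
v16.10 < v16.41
True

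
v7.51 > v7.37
True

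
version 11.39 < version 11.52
True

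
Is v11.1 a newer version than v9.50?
Yes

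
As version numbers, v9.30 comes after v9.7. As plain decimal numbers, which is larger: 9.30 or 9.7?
9.7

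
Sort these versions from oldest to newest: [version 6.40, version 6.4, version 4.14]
[version 4.14, version 6.4, version 6.40]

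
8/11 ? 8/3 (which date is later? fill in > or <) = >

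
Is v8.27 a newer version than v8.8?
Yes. Version numbers are compared segment by segment as integers, not as decimals: minor version 27 > 8, so v8.27 > v8.8 (even though the decimal 8.27 < 8.8).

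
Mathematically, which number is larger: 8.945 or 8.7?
8.945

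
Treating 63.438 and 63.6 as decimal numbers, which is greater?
63.6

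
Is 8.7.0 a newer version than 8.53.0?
No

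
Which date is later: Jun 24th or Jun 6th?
Jun 24th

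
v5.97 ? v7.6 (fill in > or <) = <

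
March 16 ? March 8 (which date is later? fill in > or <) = >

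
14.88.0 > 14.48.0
True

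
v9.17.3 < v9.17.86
True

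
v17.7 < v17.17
True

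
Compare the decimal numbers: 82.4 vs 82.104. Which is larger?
82.4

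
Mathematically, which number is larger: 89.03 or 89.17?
89.17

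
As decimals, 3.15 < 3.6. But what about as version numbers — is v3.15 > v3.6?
True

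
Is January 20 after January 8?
Yes. Day 20 comes after day 8 in January — this is a date comparison, not a decimal one (the decimal 1.20 would be smaller than 1.8).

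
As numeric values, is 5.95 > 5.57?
True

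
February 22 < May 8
True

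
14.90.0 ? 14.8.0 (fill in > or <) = >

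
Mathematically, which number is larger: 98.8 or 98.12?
98.8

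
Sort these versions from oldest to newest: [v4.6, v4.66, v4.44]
[v4.6, v4.44, v4.66]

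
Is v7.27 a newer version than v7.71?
No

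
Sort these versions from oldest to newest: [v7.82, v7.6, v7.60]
[v7.6, v7.60, v7.82]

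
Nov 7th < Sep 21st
False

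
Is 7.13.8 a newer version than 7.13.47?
No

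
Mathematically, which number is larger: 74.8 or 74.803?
74.803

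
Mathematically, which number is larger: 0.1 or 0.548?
0.548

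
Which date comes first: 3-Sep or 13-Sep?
3-Sep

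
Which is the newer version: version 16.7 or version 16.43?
version 16.43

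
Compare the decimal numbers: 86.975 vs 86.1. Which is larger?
86.975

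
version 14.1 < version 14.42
True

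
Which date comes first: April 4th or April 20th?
April 4th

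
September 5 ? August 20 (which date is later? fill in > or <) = >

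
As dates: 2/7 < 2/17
True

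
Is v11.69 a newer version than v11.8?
Yes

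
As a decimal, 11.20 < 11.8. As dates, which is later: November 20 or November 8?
November 20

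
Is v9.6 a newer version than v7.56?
Yes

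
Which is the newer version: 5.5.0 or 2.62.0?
5.5.0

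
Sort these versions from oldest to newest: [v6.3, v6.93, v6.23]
[v6.3, v6.23, v6.93]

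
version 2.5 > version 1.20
True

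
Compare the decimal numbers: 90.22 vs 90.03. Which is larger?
90.22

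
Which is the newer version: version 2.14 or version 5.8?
version 5.8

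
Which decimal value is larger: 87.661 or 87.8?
87.8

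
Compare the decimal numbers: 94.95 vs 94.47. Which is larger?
94.95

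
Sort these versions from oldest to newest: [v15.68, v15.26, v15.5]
[v15.5, v15.26, v15.68]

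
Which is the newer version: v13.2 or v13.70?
v13.70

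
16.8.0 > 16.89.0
False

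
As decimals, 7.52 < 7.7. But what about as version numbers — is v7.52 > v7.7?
True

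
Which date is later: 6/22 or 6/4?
6/22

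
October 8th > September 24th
True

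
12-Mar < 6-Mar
False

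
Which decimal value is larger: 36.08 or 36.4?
36.4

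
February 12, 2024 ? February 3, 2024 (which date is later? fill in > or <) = >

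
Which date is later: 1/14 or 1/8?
1/14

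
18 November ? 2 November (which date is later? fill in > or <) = >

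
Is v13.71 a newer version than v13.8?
Yes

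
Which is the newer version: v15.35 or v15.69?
v15.69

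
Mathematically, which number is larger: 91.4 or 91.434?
91.434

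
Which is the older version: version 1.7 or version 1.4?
version 1.4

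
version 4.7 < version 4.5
False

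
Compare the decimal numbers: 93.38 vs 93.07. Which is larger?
93.38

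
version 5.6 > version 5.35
False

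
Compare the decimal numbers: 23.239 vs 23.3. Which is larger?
23.3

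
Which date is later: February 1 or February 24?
February 24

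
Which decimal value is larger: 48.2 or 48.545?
48.545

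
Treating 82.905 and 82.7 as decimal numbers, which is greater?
82.905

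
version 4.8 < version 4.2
False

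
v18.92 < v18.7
False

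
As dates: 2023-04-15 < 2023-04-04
False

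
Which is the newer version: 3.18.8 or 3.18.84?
3.18.84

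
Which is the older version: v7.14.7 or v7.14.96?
v7.14.7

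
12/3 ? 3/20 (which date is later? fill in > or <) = >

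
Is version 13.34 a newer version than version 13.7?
Yes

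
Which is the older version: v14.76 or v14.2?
v14.2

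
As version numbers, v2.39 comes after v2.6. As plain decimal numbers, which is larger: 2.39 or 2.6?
2.6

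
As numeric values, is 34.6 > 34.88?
False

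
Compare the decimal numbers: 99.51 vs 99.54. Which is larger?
99.54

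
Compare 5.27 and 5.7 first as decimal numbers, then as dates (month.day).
As decimals: 5.27 < 5.7. As dates: 5/27 is later than 5/7 (day 27 > day 7).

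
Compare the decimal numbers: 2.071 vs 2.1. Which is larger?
2.1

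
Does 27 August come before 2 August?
No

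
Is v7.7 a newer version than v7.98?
No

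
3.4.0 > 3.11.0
False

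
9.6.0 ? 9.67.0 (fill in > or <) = <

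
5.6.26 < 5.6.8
False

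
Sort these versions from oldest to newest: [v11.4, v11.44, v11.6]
[v11.4, v11.6, v11.44]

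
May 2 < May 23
True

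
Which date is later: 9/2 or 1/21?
9/2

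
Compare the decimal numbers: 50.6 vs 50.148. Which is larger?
50.6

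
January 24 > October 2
False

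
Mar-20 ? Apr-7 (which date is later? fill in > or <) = <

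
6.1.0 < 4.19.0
False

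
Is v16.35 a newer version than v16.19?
Yes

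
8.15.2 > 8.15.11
False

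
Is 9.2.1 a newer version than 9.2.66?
No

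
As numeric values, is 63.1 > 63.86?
False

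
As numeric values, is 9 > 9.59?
False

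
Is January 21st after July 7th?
No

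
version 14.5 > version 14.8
False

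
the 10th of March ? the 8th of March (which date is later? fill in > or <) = >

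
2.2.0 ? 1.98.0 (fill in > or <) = >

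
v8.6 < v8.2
False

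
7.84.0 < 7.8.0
False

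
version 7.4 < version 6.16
False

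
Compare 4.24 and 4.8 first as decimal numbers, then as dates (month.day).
As decimals: 4.24 < 4.8. As dates: 4/24 is later than 4/8 (day 24 > day 8).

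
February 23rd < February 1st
False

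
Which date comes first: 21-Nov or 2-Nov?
2-Nov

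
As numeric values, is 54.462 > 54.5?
False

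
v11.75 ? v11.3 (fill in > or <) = >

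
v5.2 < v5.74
True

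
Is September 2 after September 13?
No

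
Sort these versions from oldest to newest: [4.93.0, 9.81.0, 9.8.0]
[4.93.0, 9.8.0, 9.81.0]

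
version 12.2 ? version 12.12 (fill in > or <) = <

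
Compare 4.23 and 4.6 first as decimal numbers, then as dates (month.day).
As decimals: 4.23 < 4.6. As dates: 4/23 is later than 4/6 (day 23 > day 6).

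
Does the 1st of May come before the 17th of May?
Yes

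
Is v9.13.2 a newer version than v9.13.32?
No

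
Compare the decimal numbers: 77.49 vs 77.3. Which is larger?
77.49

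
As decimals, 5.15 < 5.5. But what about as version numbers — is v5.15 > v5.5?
True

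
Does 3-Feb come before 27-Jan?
No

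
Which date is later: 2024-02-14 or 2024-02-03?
2024-02-14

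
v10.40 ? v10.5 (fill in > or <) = >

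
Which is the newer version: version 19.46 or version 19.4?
version 19.46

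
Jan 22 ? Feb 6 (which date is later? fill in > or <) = <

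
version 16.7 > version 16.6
True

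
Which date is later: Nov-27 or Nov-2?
Nov-27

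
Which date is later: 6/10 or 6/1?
6/10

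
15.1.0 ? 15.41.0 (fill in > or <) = <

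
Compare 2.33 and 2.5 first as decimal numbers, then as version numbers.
As decimals: 2.33 < 2.5. As versions: v2.33 > v2.5 (minor version 33 > 5).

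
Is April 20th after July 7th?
No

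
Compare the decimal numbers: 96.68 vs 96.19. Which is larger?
96.68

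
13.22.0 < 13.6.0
False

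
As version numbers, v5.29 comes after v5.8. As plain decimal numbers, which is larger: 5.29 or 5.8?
5.8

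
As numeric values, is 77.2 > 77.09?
True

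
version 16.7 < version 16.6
False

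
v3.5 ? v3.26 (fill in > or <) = <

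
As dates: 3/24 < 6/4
True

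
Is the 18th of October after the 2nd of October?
Yes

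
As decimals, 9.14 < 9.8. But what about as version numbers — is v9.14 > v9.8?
True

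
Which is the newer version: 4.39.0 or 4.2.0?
4.39.0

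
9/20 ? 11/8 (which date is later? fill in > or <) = <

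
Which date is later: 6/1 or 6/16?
6/16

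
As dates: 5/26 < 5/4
False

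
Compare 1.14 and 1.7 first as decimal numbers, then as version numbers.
As decimals: 1.14 < 1.7. As versions: v1.14 > v1.7 (minor version 14 > 7).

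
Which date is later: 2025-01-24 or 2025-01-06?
2025-01-24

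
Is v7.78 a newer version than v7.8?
Yes. Version numbers are compared segment by segment as integers, not as decimals: minor version 78 > 8, so v7.78 > v7.8 (even though the decimal 7.78 < 7.8).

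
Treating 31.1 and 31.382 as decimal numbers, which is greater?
31.382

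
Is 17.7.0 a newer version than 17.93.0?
No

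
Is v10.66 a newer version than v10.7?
Yes. Version numbers are compared segment by segment as integers, not as decimals: minor version 66 > 7, so v10.66 > v10.7 (even though the decimal 10.66 < 10.7).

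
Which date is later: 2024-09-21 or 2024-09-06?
2024-09-21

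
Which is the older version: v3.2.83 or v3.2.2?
v3.2.2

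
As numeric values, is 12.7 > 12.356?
True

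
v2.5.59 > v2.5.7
True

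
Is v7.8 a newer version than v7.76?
No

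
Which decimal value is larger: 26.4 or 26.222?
26.4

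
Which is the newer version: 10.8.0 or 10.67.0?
10.67.0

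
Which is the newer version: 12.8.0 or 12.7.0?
12.8.0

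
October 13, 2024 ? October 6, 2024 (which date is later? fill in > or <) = >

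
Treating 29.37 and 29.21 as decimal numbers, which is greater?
29.37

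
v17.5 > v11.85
True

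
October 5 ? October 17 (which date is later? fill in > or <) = <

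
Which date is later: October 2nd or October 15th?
October 15th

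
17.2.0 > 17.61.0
False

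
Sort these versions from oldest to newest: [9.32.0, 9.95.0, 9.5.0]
[9.5.0, 9.32.0, 9.95.0]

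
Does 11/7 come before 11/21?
Yes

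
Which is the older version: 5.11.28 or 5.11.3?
5.11.3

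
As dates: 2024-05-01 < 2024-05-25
True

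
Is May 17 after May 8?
Yes. Day 17 comes after day 8 in May — this is a date comparison, not a decimal one (the decimal 5.17 would be smaller than 5.8).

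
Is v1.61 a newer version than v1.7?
Yes. Version numbers are compared segment by segment as integers, not as decimals: minor version 61 > 7, so v1.61 > v1.7 (even though the decimal 1.61 < 1.7).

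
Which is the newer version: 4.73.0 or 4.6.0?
4.73.0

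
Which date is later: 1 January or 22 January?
22 January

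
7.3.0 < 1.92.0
False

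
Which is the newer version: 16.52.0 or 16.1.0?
16.52.0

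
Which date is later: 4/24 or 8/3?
8/3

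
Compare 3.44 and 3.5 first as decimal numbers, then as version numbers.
As decimals: 3.44 < 3.5. As versions: v3.44 > v3.5 (minor version 44 > 5).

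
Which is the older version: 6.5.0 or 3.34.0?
3.34.0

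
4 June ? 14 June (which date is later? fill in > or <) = <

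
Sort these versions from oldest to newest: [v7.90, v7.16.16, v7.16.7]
[v7.16.7, v7.16.16, v7.90]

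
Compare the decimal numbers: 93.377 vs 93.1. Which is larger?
93.377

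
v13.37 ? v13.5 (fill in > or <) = >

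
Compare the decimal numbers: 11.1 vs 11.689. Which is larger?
11.689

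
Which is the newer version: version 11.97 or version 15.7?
version 15.7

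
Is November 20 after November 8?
Yes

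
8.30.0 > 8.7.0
True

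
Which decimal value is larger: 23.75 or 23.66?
23.75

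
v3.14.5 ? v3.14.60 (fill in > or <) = <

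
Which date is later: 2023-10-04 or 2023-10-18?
2023-10-18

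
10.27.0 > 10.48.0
False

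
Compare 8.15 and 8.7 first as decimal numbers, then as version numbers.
As decimals: 8.15 < 8.7. As versions: v8.15 > v8.7 (minor version 15 > 7).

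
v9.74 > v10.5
False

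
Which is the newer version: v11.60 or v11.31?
v11.60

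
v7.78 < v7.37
False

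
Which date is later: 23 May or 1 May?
23 May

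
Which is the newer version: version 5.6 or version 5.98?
version 5.98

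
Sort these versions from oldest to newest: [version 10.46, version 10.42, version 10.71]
[version 10.42, version 10.46, version 10.71]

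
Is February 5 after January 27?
Yes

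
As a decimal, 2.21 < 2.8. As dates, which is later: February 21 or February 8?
February 21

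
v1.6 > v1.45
False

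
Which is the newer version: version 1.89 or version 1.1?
version 1.89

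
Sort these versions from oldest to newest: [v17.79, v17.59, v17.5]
[v17.5, v17.59, v17.79]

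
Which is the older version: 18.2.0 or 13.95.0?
13.95.0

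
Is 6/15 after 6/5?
Yes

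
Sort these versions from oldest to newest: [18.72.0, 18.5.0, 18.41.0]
[18.5.0, 18.41.0, 18.72.0]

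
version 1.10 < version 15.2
True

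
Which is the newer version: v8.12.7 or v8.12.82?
v8.12.82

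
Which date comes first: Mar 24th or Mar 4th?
Mar 4th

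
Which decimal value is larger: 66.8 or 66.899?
66.899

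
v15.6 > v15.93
False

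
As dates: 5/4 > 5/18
False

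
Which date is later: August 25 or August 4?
August 25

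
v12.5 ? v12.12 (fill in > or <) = <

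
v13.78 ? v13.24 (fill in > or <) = >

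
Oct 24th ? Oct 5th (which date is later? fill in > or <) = >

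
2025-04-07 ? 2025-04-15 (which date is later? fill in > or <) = <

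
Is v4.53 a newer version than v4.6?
Yes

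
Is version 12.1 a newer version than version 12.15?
No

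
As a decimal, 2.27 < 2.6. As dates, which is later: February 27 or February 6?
February 27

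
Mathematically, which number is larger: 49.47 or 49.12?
49.47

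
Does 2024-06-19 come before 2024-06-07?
No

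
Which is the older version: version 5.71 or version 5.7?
version 5.7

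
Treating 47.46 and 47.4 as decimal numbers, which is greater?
47.46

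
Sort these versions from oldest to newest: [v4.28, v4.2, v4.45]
[v4.2, v4.28, v4.45]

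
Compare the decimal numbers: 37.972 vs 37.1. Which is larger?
37.972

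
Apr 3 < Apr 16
True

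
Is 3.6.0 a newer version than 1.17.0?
Yes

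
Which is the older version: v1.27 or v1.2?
v1.2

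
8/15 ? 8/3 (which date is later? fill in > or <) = >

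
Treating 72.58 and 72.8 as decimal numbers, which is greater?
72.8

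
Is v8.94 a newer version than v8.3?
Yes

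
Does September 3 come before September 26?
Yes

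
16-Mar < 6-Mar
False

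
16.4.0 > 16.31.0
False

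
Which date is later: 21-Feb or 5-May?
5-May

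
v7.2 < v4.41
False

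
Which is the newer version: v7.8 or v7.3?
v7.8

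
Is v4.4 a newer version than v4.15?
No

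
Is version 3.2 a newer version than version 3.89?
No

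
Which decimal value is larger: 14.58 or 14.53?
14.58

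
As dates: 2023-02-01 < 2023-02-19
True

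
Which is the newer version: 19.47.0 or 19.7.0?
19.47.0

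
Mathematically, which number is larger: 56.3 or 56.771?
56.771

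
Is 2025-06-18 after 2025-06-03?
Yes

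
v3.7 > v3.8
False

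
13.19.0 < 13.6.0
False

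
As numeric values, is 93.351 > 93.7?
False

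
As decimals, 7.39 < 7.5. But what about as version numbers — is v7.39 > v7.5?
True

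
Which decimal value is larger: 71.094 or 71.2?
71.2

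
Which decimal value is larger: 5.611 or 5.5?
5.611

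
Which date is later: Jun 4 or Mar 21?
Jun 4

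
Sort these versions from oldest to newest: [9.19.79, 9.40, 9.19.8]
[9.19.8, 9.19.79, 9.40]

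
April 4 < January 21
False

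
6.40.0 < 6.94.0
True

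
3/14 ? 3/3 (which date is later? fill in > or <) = >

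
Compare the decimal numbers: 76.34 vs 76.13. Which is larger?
76.34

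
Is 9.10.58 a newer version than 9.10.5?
Yes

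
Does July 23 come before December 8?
Yes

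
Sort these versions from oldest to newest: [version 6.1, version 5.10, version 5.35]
[version 5.10, version 5.35, version 6.1]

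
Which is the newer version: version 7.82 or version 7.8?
version 7.82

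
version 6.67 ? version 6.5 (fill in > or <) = >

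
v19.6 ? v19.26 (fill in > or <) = <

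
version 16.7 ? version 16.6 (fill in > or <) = >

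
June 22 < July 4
True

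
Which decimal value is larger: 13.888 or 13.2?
13.888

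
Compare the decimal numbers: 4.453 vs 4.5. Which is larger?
4.5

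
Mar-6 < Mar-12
True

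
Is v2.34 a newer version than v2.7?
Yes. Version numbers are compared segment by segment as integers, not as decimals: minor version 34 > 7, so v2.34 > v2.7 (even though the decimal 2.34 < 2.7).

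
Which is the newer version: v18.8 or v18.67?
v18.67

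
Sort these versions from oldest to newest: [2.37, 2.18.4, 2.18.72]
[2.18.4, 2.18.72, 2.37]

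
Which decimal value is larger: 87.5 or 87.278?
87.5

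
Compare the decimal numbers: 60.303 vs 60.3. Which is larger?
60.303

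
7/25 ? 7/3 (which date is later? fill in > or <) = >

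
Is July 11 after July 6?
Yes. Day 11 comes after day 6 in July — this is a date comparison, not a decimal one (the decimal 7.11 would be smaller than 7.6).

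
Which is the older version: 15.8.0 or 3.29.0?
3.29.0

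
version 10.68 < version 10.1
False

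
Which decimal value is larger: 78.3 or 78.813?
78.813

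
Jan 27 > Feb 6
False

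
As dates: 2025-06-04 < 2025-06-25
True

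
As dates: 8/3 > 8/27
False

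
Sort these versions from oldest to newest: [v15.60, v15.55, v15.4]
[v15.4, v15.55, v15.60]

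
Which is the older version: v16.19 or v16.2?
v16.2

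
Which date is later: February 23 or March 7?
March 7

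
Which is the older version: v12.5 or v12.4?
v12.4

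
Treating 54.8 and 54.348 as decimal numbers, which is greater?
54.8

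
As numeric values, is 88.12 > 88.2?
False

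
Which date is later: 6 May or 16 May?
16 May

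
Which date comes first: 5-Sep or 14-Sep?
5-Sep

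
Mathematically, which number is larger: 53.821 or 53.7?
53.821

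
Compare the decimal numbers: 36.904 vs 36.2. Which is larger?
36.904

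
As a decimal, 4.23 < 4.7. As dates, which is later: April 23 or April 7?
April 23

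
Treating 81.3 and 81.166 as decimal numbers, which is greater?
81.3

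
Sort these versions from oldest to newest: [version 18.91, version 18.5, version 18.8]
[version 18.5, version 18.8, version 18.91]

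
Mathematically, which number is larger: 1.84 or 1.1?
1.84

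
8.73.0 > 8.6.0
True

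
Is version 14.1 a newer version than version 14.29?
No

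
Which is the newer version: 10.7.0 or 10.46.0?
10.46.0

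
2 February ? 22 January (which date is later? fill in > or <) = >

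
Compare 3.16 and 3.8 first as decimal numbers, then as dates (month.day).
As decimals: 3.16 < 3.8. As dates: 3/16 is later than 3/8 (day 16 > day 8).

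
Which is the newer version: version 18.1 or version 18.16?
version 18.16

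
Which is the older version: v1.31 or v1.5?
v1.5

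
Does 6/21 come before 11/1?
Yes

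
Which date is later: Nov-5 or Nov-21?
Nov-21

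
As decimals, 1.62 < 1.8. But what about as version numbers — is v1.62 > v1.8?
True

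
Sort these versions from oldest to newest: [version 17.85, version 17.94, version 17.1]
[version 17.1, version 17.85, version 17.94]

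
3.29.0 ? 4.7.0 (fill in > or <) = <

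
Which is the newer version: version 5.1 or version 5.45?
version 5.45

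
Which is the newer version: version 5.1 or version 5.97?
version 5.97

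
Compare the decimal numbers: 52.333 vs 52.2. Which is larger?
52.333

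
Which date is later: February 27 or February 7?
February 27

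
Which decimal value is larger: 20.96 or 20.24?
20.96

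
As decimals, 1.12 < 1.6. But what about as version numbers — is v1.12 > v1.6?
True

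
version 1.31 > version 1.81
False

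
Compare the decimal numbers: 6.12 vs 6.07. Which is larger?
6.12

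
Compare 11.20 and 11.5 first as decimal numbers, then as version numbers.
As decimals: 11.20 < 11.5. As versions: v11.20 > v11.5 (minor version 20 > 5).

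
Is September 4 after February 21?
Yes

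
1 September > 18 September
False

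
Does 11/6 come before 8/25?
No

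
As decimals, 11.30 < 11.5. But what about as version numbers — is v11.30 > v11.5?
True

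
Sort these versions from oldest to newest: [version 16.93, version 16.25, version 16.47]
[version 16.25, version 16.47, version 16.93]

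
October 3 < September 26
False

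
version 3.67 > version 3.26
True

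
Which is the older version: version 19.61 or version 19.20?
version 19.20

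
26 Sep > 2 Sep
True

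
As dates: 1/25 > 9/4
False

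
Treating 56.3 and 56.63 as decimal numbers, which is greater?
56.63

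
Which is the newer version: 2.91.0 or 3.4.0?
3.4.0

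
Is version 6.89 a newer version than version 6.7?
Yes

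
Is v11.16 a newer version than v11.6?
Yes. Version numbers are compared segment by segment as integers, not as decimals: minor version 16 > 6, so v11.16 > v11.6 (even though the decimal 11.16 < 11.6).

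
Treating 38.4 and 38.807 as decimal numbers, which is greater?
38.807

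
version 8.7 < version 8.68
True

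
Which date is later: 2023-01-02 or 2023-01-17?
2023-01-17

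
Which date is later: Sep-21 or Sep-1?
Sep-21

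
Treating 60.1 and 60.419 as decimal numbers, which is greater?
60.419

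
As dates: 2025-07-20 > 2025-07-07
True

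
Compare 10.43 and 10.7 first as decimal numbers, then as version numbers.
As decimals: 10.43 < 10.7. As versions: v10.43 > v10.7 (minor version 43 > 7).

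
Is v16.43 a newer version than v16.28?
Yes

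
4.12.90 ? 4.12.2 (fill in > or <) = >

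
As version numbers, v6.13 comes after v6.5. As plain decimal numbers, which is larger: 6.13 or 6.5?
6.5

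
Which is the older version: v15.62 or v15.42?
v15.42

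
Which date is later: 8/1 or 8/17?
8/17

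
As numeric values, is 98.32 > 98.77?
False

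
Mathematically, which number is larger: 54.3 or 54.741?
54.741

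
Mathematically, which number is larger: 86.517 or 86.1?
86.517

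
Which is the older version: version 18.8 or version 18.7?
version 18.7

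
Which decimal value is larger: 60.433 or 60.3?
60.433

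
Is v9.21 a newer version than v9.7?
Yes. Version numbers are compared segment by segment as integers, not as decimals: minor version 21 > 7, so v9.21 > v9.7 (even though the decimal 9.21 < 9.7).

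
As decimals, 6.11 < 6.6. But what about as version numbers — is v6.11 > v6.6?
True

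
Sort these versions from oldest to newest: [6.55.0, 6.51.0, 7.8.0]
[6.51.0, 6.55.0, 7.8.0]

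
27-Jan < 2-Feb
True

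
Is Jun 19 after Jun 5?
Yes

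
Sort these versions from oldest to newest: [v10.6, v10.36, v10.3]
[v10.3, v10.6, v10.36]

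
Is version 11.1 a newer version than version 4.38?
Yes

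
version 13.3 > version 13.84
False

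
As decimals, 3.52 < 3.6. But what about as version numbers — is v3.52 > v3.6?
True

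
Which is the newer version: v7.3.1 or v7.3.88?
v7.3.88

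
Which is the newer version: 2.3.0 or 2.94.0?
2.94.0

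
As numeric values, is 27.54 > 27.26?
True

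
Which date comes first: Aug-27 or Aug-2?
Aug-2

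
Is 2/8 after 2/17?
No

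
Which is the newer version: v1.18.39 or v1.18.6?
v1.18.39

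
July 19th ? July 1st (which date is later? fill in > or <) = >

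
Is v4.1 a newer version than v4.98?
No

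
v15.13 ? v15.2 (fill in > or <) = >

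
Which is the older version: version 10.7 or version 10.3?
version 10.3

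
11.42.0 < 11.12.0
False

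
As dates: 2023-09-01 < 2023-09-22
True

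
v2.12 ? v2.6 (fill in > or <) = >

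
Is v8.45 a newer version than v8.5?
Yes. Version numbers are compared segment by segment as integers, not as decimals: minor version 45 > 5, so v8.45 > v8.5 (even though the decimal 8.45 < 8.5).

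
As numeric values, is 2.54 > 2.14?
True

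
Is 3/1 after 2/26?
Yes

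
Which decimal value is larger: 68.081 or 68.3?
68.3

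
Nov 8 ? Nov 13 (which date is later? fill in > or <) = <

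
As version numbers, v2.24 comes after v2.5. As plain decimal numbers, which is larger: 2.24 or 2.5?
2.5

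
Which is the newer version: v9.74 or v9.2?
v9.74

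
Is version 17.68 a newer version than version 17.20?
Yes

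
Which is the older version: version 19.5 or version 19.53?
version 19.5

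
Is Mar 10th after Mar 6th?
Yes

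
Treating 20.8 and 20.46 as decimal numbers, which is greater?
20.8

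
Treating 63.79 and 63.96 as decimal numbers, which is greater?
63.96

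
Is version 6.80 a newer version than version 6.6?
Yes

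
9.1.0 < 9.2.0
True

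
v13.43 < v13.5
False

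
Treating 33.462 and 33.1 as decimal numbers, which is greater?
33.462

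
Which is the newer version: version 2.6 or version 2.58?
version 2.58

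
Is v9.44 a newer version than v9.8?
Yes. Version numbers are compared segment by segment as integers, not as decimals: minor version 44 > 8, so v9.44 > v9.8 (even though the decimal 9.44 < 9.8).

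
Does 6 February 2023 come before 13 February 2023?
Yes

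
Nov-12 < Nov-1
False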